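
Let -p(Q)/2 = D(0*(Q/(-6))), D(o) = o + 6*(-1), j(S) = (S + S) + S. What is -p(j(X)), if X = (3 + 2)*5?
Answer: -12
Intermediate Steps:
X = 25 (X = 5*5 = 25)
j(S) = 3*S (j(S) = 2*S + S = 3*S)
D(o) = -6 + o (D(o) = o - 6 = -6 + o)
p(Q) = 12 (p(Q) = -2*(-6 + 0*(Q/(-6))) = -2*(-6 + 0*(Q*(-1/6))) = -2*(-6 + 0*(-Q/6)) = -2*(-6 + 0) = -2*(-6) = 12)
-p(j(X)) = -1*12 = -12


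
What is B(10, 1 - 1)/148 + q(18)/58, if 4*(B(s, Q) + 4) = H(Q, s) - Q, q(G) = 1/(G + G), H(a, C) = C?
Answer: -373/38628 ≈ -0.0096562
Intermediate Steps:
q(G) = 1/(2*G)
B(s, Q) = -4 - Q/4 + s/4 (B(s, Q) = -4 + (s - Q)/4 = -4 + (-Q/4 + s/4) = -4 - Q/4 + s/4)
B(10, 1 - 1)/148 + q(18)/58 = (-4 - (1 - 1)/4 + (¼)*10)/148 + ((½)/18)/58 = (-4 - ¼*0 + 5/2)*(1/148) + ((½)*(1/18))*(1/58) = (-4 + 0 + 5/2)*(1/148) + (1/36)*(1/58) = -3/2*1/148 + 1/2088 = -3/296 + 1/2088 = -373/38628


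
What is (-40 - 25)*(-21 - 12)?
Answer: 2145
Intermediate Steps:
(-40 - 25)*(-21 - 12) = -65*(-33) = 2145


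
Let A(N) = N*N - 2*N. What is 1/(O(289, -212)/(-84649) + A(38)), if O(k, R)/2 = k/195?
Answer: 16506555/22580966662 ≈ 0.00073099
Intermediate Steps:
O(k, R) = 2*k/195 (O(k, R) = 2*(k/195) = 2*k/195)
A(N) = N² - 2*N
1/(O(289, -212)/(-84649) + A(38)) = 1/(((2/195)*289)/(-84649) + 38*(-2 + 38)) = 1/((578/195)*(-1/84649) + 38*36) = 1/(-578/16506555 + 1368) = 1/(22580966662/16506555) = 16506555/22580966662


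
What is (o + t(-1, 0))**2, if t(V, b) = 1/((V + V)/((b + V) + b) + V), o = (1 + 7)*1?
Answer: 81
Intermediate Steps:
o = 8 (o = 8*1 = 8)
t(V, b) = 1/(V + 2*V/(V + 2*b)) (t(V, b) = 1/((2*V)/((V + b) + b) + V) = 1/((2*V)/(V + 2*b) + V) = 1/(2*V/(V + 2*b) + V) = 1/(V + 2*V/(V + 2*b)))
(o + t(-1, 0))**2 = (8 + (-1 + 2*0)/((-1)*(2 - 1 + 2*0)))**2 = (8 - (-1 + 0)/(2 - 1 + 0))**2 = (8 - 1*(-1)/1)**2 = (8 - 1*1*(-1))**2 = (8 + 1)**2 = 9**2 = 81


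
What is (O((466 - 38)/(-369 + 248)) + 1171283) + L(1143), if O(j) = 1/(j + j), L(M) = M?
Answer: 1003596535/856 ≈ 1.1724e+6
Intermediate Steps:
O(j) = 1/(2*j)
(O((466 - 38)/(-369 + 248)) + 1171283) + L(1143) = (1/(2*(((466 - 38)/(-369 + 248)))) + 1171283) + 1143 = (1/(2*((428/(-121)))) + 1171283) + 1143 = (1/(2*((428*(-1/121)))) + 1171283) + 1143 = (1/(2*(-428/121)) + 1171283) + 1143 = ((½)*(-121/428) + 1171283) + 1143 = (-121/856 + 1171283) + 1143 = 1002618127/856 + 1143 = 1003596535/856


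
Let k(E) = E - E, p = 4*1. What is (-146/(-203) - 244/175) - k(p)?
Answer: -3426/5075 ≈ -0.67507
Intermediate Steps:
p = 4
k(E) = 0
(-146/(-203) - 244/175) - k(p) = (-146/(-203) - 244/175) - 1*0 = (-146*(-1/203) - 244*1/175) + 0 = (146/203 - 244/175) + 0 = -3426/5075 + 0 = -3426/5075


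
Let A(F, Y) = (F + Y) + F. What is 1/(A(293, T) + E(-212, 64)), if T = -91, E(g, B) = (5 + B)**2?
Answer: 1/5256 ≈ 0.00019026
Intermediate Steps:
A(F, Y) = Y + 2*F
1/(A(293, T) + E(-212, 64)) = 1/((-91 + 2*293) + (5 + 64)**2) = 1/((-91 + 586) + 69**2) = 1/(495 + 4761) = 1/5256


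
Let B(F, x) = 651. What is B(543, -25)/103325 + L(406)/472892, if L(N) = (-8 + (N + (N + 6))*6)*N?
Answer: 7352235989/1745055925 ≈ 4.2132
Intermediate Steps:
L(N) = N*(28 + 12*N) (L(N) = (-8 + (N + (6 + N))*6)*N = (-8 + (6 + 2*N)*6)*N = (-8 + (36 + 12*N))*N = (28 + 12*N)*N = N*(28 + 12*N))
B(543, -25)/103325 + L(406)/472892 = 651/103325 + (4*406*(7 + 3*406))/472892 = 651*(1/103325) + (4*406*(7 + 1218))*(1/472892) = 651/103325 + (4*406*1225)*(1/472892) = 651/103325 + 1989400*(1/472892) = 651/103325 + 71050/16889 = 7352235989/1745055925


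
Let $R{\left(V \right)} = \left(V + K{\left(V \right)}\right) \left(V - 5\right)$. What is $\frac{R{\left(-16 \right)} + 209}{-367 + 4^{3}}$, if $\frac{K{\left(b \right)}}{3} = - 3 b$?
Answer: $\frac{2479}{303} \approx 8.1815$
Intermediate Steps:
$K{\left(b \right)} = - 9 b$ ($K{\left(b \right)} = 3 \left(- 3 b\right) = - 9 b$)
$R{\left(V \right)} = - 8 V \left(-5 + V\right)$ ($R{\left(V \right)} = \left(V - 9 V\right) \left(V - 5\right) = - 8 V \left(-5 + V\right)$)
$\frac{R{\left(-16 \right)} + 209}{-367 + 4^{3}} = \frac{8 \left(-16\right) \left(5 - -16\right) + 209}{-367 + 4^{3}} = \frac{8 \left(-16\right) \left(5 + 16\right) + 209}{-367 + 64} = \frac{8 \left(-16\right) 21 + 209}{-303} = \left(-2688 + 209\right) \left(- \frac{1}{303}\right) = \left(-2479\right) \left(- \frac{1}{303}\right) = \frac{2479}{303}$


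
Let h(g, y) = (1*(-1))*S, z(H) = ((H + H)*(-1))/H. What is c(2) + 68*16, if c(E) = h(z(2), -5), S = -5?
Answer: 1093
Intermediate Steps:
z(H) = -2 (z(H) = ((2*H)*(-1))/H = (-2*H)/H = -2)
h(g, y) = 5 (h(g, y) = (1*(-1))*(-5) = -1*(-5) = 5)
c(E) = 5
c(2) + 68*16 = 5 + 68*16 = 5 + 1088 = 1093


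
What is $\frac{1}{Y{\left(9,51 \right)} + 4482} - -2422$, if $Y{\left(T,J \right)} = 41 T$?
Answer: $\frac{11749123}{4851} \approx 2422.0$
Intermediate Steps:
$\frac{1}{Y{\left(9,51 \right)} + 4482} - -2422 = \frac{1}{41 \cdot 9 + 4482} - -2422 = \frac{1}{369 + 4482} + 2422 = \frac{1}{4851} + 2422 = \frac{11749123}{4851}$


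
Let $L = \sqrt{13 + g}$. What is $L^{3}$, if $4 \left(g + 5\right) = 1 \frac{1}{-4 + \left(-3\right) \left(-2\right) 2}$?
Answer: $\frac{257 \sqrt{514}}{256} \approx 22.76$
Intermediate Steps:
$g = - \frac{159}{32}$ ($g = -5 + \frac{1 \frac{1}{-4 + \left(-3\right) \left(-2\right) 2}}{4} = -5 + \frac{1 \frac{1}{-4 + 6 \cdot 2}}{4} = -5 + \frac{1 \frac{1}{-4 + 12}}{4} = -5 + \frac{1 \cdot \frac{1}{8}}{4} = -5 + \frac{1}{4} \cdot \frac{1}{8} = -5 + \frac{1}{32} = - \frac{159}{32} \approx -4.9688$)
$L = \frac{\sqrt{514}}{8}$ ($L = \sqrt{13 - \frac{159}{32}} = \sqrt{\frac{257}{32}} = \frac{\sqrt{514}}{8} \approx 2.8339$)
$L^{3} = \left(\frac{\sqrt{514}}{8}\right)^{3} = \frac{257 \sqrt{514}}{256}$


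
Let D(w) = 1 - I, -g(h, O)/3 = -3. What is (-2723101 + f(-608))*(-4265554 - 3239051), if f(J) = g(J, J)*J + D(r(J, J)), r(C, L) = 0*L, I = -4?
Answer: 20476825055640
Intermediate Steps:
g(h, O) = 9 (g(h, O) = -3*(-3) = 9)
r(C, L) = 0
D(w) = 5 (D(w) = 1 - 1*(-4) = 1 + 4 = 5)
f(J) = 5 + 9*J (f(J) = 9*J + 5 = 5 + 9*J)
(-2723101 + f(-608))*(-4265554 - 3239051) = (-2723101 + (5 + 9*(-608)))*(-4265554 - 3239051) = (-2723101 + (5 - 5472))*(-7504605) = (-2723101 - 5467)*(-7504605) = -2728568*(-7504605) = 20476825055640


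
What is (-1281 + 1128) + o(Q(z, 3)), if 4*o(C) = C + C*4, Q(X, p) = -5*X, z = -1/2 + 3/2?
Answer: -637/4 ≈ -159.25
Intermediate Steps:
z = 1 (z = -1*½ + 3*(½) = -½ + 3/2 = 1)
o(C) = 5*C/4 (o(C) = (C + C*4)/4 = (C + 4*C)/4 = (5*C)/4 = 5*C/4)
(-1281 + 1128) + o(Q(z, 3)) = (-1281 + 1128) + 5*(-5*1)/4 = -153 + (5/4)*(-5) = -153 - 25/4 = -637/4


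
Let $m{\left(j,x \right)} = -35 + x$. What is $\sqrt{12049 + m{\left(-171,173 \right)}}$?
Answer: $\sqrt{12187} \approx 110.39$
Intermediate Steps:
$\sqrt{12049 + m{\left(-171,173 \right)}} = \sqrt{12049 + \left(-35 + 173\right)} = \sqrt{12049 + 138} = \sqrt{12187}$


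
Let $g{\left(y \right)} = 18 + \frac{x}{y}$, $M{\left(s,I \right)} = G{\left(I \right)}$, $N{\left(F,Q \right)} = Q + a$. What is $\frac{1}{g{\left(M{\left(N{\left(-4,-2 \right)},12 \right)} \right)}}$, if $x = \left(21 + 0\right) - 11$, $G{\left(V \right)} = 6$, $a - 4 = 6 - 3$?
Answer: $\frac{3}{59} \approx 0.050847$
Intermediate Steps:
$a = 7$ ($a = 4 + \left(6 - 3\right) = 4 + 3 = 7$)
$x = 10$ ($x = 21 - 11 = 10$)
$N{\left(F,Q \right)} = 7 + Q$ ($N{\left(F,Q \right)} = Q + 7 = 7 + Q$)
$M{\left(s,I \right)} = 6$
$g{\left(y \right)} = 18 + \frac{10}{y}$
$\frac{1}{g{\left(M{\left(N{\left(-4,-2 \right)},12 \right)} \right)}} = \frac{1}{18 + \frac{10}{6}} = \frac{1}{18 + 10 \cdot \frac{1}{6}} = \frac{1}{18 + \frac{5}{3}} = \frac{1}{\frac{59}{3}} = \frac{3}{59}$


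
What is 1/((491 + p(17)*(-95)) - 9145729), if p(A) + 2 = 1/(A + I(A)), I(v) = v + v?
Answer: -51/466397543 ≈ -1.0935e-7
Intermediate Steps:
I(v) = 2*v
p(A) = -2 + 1/(3*A) (p(A) = -2 + 1/(A + 2*A) = -2 + 1/(3*A))
1/((491 + p(17)*(-95)) - 9145729) = 1/((491 + (-2 + (⅓)/17)*(-95)) - 9145729) = 1/((491 + (-2 + (⅓)*(1/17))*(-95)) - 9145729) = 1/((491 + (-2 + 1/51)*(-95)) - 9145729) = 1/((491 - 101/51*(-95)) - 9145729) = 1/((491 + 9595/51) - 9145729) = 1/(34636/51 - 9145729) = 1/(-466397543/51) = -51/466397543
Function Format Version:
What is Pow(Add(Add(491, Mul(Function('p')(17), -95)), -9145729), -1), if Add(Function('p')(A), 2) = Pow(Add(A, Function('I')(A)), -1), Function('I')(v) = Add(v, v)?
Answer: Rational(-51, 466397543) ≈ -1.0935e-7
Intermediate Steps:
Function('I')(v) = Mul(2, v)
Function('p')(A) = Add(-2, Mul(Rational(1, 3), Pow(A, -1))) (Function('p')(A) = Add(-2, Pow(Add(A, Mul(2, A)), -1)) = Add(-2, Pow(Mul(3, A), -1)) = Add(-2, Mul(Rational(1, 3), Pow(A, -1))))
Pow(Add(Add(491, Mul(Function('p')(17), -95)), -9145729), -1) = Pow(Add(Add(491, Mul(Add(-2, Mul(Rational(1, 3), Pow(17, -1))), -95)), -9145729), -1) = Pow(Add(Add(491, Mul(Add(-2, Mul(Rational(1, 3), Rational(1, 17))), -95)), -9145729), -1) = Pow(Add(Add(491, Mul(Add(-2, Rational(1, 51)), -95)), -9145729), -1) = Pow(Add(Add(491, Mul(Rational(-101, 51), -95)), -9145729), -1) = Pow(Add(Add(491, Rational(9595, 51)), -9145729), -1) = Pow(Add(Rational(34636, 51), -9145729), -1) = Pow(Rational(-466397543, 51), -1) = Rational(-51, 466397543)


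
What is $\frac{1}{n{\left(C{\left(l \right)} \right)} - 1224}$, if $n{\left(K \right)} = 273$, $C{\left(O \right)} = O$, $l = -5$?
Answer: $- \frac{1}{951} \approx -0.0010515$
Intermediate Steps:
$\frac{1}{n{\left(C{\left(l \right)} \right)} - 1224} = \frac{1}{273 - 1224} = \frac{1}{-951} = - \frac{1}{951}$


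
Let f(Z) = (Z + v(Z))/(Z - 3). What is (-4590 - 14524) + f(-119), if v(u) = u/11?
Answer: -12824780/671 ≈ -19113.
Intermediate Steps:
v(u) = u/11 (v(u) = u*(1/11) = u/11)
f(Z) = 12*Z/(11*(-3 + Z)) (f(Z) = (Z + Z/11)/(Z - 3) = (12*Z/11)/(-3 + Z) = 12*Z/(11*(-3 + Z)))
(-4590 - 14524) + f(-119) = (-4590 - 14524) + (12/11)*(-119)/(-3 - 119) = -19114 + (12/11)*(-119)/(-122) = -19114 + (12/11)*(-119)*(-1/122) = -19114 + 714/671 = -12824780/671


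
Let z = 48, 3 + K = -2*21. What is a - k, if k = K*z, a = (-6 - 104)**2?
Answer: 14260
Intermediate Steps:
K = -45 (K = -3 - 2*21 = -3 - 42 = -45)
a = 12100 (a = (-110)**2 = 12100)
k = -2160 (k = -45*48 = -2160)
a - k = 12100 - 1*(-2160) = 12100 + 2160 = 14260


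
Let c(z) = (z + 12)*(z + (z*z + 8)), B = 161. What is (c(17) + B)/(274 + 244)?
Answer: 9267/518 ≈ 17.890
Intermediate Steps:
c(z) = (12 + z)*(8 + z + z²) (c(z) = (12 + z)*(z + (z² + 8)) = (12 + z)*(z + (8 + z²)) = (12 + z)*(8 + z + z²))
(c(17) + B)/(274 + 244) = ((96 + 17³ + 13*17² + 20*17) + 161)/(274 + 244) = ((96 + 4913 + 13*289 + 340) + 161)/518 = ((96 + 4913 + 3757 + 340) + 161)/518 = (9106 + 161)/518 = (1/518)*9267 = 9267/518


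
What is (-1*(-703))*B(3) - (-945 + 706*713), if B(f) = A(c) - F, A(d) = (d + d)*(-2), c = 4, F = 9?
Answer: -520008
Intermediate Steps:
A(d) = -4*d (A(d) = (2*d)*(-2) = -4*d)
B(f) = -25 (B(f) = -4*4 - 1*9 = -16 - 9 = -25)
(-1*(-703))*B(3) - (-945 + 706*713) = -1*(-703)*(-25) - (-945 + 706*713) = 703*(-25) - (-945 + 503378) = -17575 - 1*502433 = -17575 - 502433 = -520008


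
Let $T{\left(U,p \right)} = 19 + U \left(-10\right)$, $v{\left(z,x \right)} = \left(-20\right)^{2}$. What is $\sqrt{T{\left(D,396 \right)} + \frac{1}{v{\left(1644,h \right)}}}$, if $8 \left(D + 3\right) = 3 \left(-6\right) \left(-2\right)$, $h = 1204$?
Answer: $\frac{\sqrt{1601}}{20} \approx 2.0006$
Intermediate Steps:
$v{\left(z,x \right)} = 400$
$D = \frac{3}{2}$ ($D = -3 + \frac{3 \left(-6\right) \left(-2\right)}{8} = -3 + \frac{\left(-18\right) \left(-2\right)}{8} = -3 + \frac{1}{8} \cdot 36 = -3 + \frac{9}{2} = \frac{3}{2} \approx 1.5$)
$T{\left(U,p \right)} = 19 - 10 U$
$\sqrt{T{\left(D,396 \right)} + \frac{1}{v{\left(1644,h \right)}}} = \sqrt{\left(19 - 15\right) + \frac{1}{400}} = \sqrt{4 + \frac{1}{400}} = \sqrt{\frac{1601}{400}} = \frac{\sqrt{1601}}{20}$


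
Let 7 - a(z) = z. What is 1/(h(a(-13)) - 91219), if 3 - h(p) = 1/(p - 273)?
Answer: -253/23077647 ≈ -1.0963e-5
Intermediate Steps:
a(z) = 7 - z
h(p) = 3 - 1/(-273 + p) (h(p) = 3 - 1/(p - 273) = 3 - 1/(-273 + p))
1/(h(a(-13)) - 91219) = 1/((-820 + 3*(7 - 1*(-13)))/(-273 + (7 - 1*(-13))) - 91219) = 1/((-820 + 3*(7 + 13))/(-273 + (7 + 13)) - 91219) = 1/((-820 + 3*20)/(-273 + 20) - 91219) = 1/((-820 + 60)/(-253) - 91219) = 1/(-1/253*(-760) - 91219) = 1/(760/253 - 91219) = 1/(-23077647/253) = -253/23077647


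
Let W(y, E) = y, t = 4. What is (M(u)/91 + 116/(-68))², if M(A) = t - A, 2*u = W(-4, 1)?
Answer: 6436369/2393209 ≈ 2.6894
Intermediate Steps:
u = -2 (u = (½)*(-4) = -2)
M(A) = 4 - A
(M(u)/91 + 116/(-68))² = ((4 - 1*(-2))/91 + 116/(-68))² = ((4 + 2)*(1/91) + 116*(-1/68))² = (6*(1/91) - 29/17)² = (6/91 - 29/17)² = (-2537/1547)² = 6436369/2393209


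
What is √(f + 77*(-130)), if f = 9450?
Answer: 4*I*√35 ≈ 23.664*I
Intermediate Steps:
√(f + 77*(-130)) = √(9450 + 77*(-130)) = √(9450 - 10010) = √(-560) = 4*I*√35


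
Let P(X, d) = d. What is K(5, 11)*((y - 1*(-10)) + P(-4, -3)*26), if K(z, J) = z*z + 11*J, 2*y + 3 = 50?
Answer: -6497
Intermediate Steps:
y = 47/2 (y = -3/2 + (1/2)*50 = -3/2 + 25 = 47/2 ≈ 23.500)
K(z, J) = z**2 + 11*J
K(5, 11)*((y - 1*(-10)) + P(-4, -3)*26) = (5**2 + 11*11)*((47/2 - 1*(-10)) - 3*26) = (25 + 121)*((47/2 + 10) - 78) = 146*(67/2 - 78) = 146*(-89/2) = -6497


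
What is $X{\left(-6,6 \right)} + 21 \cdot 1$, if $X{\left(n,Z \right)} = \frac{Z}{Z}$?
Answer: $22$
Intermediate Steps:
$X{\left(n,Z \right)} = 1$
$X{\left(-6,6 \right)} + 21 \cdot 1 = 1 + 21 \cdot 1 = 1 + 21 = 22$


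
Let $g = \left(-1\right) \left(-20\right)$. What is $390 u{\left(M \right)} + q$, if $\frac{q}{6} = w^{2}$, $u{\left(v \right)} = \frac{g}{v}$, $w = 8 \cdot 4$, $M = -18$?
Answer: $\frac{17132}{3} \approx 5710.7$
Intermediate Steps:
$g = 20$
$w = 32$
$u{\left(v \right)} = \frac{20}{v}$
$q = 6144$ ($q = 6 \cdot 32^{2} = 6 \cdot 1024 = 6144$)
$390 u{\left(M \right)} + q = 390 \frac{20}{-18} + 6144 = 390 \cdot 20 \left(- \frac{1}{18}\right) + 6144 = 390 \left(- \frac{10}{9}\right) + 6144 = - \frac{1300}{3} + 6144 = \frac{17132}{3}$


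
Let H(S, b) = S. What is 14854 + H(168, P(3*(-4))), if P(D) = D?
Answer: 15022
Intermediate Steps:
14854 + H(168, P(3*(-4))) = 14854 + 168 = 15022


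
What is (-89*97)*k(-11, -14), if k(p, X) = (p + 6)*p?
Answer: -474815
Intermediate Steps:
k(p, X) = p*(6 + p) (k(p, X) = (6 + p)*p = p*(6 + p))
(-89*97)*k(-11, -14) = (-89*97)*(-11*(6 - 11)) = -(-94963)*(-5) = -8633*55 = -474815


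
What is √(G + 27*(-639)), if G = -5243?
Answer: 4*I*√1406 ≈ 149.99*I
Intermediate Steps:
√(G + 27*(-639)) = √(-5243 + 27*(-639)) = √(-5243 - 17253) = √(-22496) = 4*I*√1406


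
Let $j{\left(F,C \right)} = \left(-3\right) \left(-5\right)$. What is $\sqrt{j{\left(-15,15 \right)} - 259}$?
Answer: $2 i \sqrt{61} \approx 15.62 i$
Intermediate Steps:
$j{\left(F,C \right)} = 15$
$\sqrt{j{\left(-15,15 \right)} - 259} = \sqrt{15 - 259} = \sqrt{-244} = 2 i \sqrt{61}$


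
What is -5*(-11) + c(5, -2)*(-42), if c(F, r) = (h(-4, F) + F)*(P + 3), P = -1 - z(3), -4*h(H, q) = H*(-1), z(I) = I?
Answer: 223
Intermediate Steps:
h(H, q) = H/4 (h(H, q) = -H*(-1)/4 = -(-1)*H/4 = H/4)
P = -4 (P = -1 - 1*3 = -1 - 3 = -4)
c(F, r) = 1 - F (c(F, r) = ((¼)*(-4) + F)*(-4 + 3) = (-1 + F)*(-1) = 1 - F)
-5*(-11) + c(5, -2)*(-42) = -5*(-11) + (1 - 1*5)*(-42) = 55 + (1 - 5)*(-42) = 55 - 4*(-42) = 55 + 168 = 223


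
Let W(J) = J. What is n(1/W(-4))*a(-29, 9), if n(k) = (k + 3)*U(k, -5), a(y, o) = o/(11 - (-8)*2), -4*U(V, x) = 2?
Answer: -11/24 ≈ -0.45833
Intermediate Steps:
U(V, x) = -1/2 (U(V, x) = -1/4*2 = -1/2)
a(y, o) = o/27 (a(y, o) = o/(11 - 1*(-16)) = o/(11 + 16) = o/27)
n(k) = -3/2 - k/2 (n(k) = (k + 3)*(-1/2) = (3 + k)*(-1/2) = -3/2 - k/2)
n(1/W(-4))*a(-29, 9) = (-3/2 - 1/2/(-4))*((1/27)*9) = (-3/2 - 1/2*(-1/4))*(1/3) = (-3/2 + 1/8)*(1/3) = -11/8*1/3 = -11/24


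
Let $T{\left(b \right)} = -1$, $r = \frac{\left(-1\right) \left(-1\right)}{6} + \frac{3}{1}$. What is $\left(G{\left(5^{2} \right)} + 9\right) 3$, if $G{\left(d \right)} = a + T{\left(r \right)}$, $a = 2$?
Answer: $30$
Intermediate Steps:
$r = \frac{19}{6}$ ($r = 1 \cdot \frac{1}{6} + 3 \cdot 1 = \frac{1}{6} + 3 = \frac{19}{6} \approx 3.1667$)
$G{\left(d \right)} = 1$ ($G{\left(d \right)} = 2 - 1 = 1$)
$\left(G{\left(5^{2} \right)} + 9\right) 3 = \left(1 + 9\right) 3 = 10 \cdot 3 = 30$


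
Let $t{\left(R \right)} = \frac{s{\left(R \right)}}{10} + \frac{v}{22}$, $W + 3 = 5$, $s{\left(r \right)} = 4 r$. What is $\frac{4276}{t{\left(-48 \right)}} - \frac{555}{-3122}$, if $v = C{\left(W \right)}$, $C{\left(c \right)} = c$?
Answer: $- \frac{733648655}{3281222} \approx -223.59$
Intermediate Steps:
$W = 2$ ($W = -3 + 5 = 2$)
$v = 2$
$t{\left(R \right)} = \frac{1}{11} + \frac{2 R}{5}$ ($t{\left(R \right)} = \frac{4 R}{10} + \frac{2}{22} = 4 R \frac{1}{10} + 2 \cdot \frac{1}{22} = \frac{2 R}{5} + \frac{1}{11} = \frac{1}{11} + \frac{2 R}{5}$)
$\frac{4276}{t{\left(-48 \right)}} - \frac{555}{-3122} = \frac{4276}{\frac{1}{11} + \frac{2}{5} \left(-48\right)} - \frac{555}{-3122} = \frac{4276}{\frac{1}{11} - \frac{96}{5}} - - \frac{555}{3122} = \frac{4276}{- \frac{1051}{55}} + \frac{555}{3122} = 4276 \left(- \frac{55}{1051}\right) + \frac{555}{3122} = - \frac{235180}{1051} + \frac{555}{3122} = - \frac{733648655}{3281222}$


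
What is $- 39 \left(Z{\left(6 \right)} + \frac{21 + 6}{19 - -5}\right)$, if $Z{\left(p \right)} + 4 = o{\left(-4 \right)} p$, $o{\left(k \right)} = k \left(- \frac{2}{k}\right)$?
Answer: $\frac{4641}{8} \approx 580.13$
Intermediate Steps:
$o{\left(k \right)} = -2$
$Z{\left(p \right)} = -4 - 2 p$
$- 39 \left(Z{\left(6 \right)} + \frac{21 + 6}{19 - -5}\right) = - 39 \left(\left(-4 - 12\right) + \frac{21 + 6}{19 - -5}\right) = - 39 \left(\left(-4 - 12\right) + \frac{27}{19 + \left(-4 + 9\right)}\right) = - 39 \left(-16 + \frac{27}{19 + 5}\right) = - 39 \left(-16 + \frac{27}{24}\right) = - 39 \left(-16 + 27 \cdot \frac{1}{24}\right) = - 39 \left(-16 + \frac{9}{8}\right) = \left(-39\right) \left(- \frac{119}{8}\right) = \frac{4641}{8}$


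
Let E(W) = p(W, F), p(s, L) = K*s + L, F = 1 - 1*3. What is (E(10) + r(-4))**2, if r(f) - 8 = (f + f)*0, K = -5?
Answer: 1936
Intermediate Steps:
F = -2 (F = 1 - 3 = -2)
r(f) = 8 (r(f) = 8 + (f + f)*0 = 8 + (2*f)*0 = 8 + 0 = 8)
p(s, L) = L - 5*s (p(s, L) = -5*s + L = L - 5*s)
E(W) = -2 - 5*W
(E(10) + r(-4))**2 = ((-2 - 5*10) + 8)**2 = ((-2 - 50) + 8)**2 = (-52 + 8)**2 = (-44)**2 = 1936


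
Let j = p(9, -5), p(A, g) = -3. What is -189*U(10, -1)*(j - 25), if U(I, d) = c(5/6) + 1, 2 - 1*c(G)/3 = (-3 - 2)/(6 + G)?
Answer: 1995084/41 ≈ 48661.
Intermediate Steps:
j = -3
c(G) = 6 + 15/(6 + G) (c(G) = 6 - 3*(-3 - 2)/(6 + G) = 6 - (-15)/(6 + G) = 6 + 15/(6 + G))
U(I, d) = 377/41 (U(I, d) = 3*(17 + 2*(5/6))/(6 + 5/6) + 1 = 3*(17 + 2*(5*(⅙)))/(6 + 5*(⅙)) + 1 = 3*(17 + 2*(⅚))/(6 + ⅚) + 1 = 3*(17 + 5/3)/(41/6) + 1 = 3*(6/41)*(56/3) + 1 = 336/41 + 1 = 377/41)
-189*U(10, -1)*(j - 25) = -71253*(-3 - 25)/41 = -71253*(-28)/41 = -189*(-10556/41) = 1995084/41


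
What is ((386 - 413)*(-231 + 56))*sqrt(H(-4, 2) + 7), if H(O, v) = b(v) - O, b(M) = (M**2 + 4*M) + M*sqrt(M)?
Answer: 4725*sqrt(23 + 2*sqrt(2)) ≈ 24013.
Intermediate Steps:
b(M) = M**2 + M**(3/2) + 4*M (b(M) = (M**2 + 4*M) + M**(3/2) = M**2 + M**(3/2) + 4*M)
H(O, v) = v**2 + v**(3/2) - O + 4*v (H(O, v) = (v**2 + v**(3/2) + 4*v) - O = v**2 + v**(3/2) - O + 4*v)
((386 - 413)*(-231 + 56))*sqrt(H(-4, 2) + 7) = ((386 - 413)*(-231 + 56))*sqrt((2**2 + 2**(3/2) - 1*(-4) + 4*2) + 7) = (-27*(-175))*sqrt((4 + 2*sqrt(2) + 4 + 8) + 7) = 4725*sqrt((16 + 2*sqrt(2)) + 7) = 4725*sqrt(23 + 2*sqrt(2))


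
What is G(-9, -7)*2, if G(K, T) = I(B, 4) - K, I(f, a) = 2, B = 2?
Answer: 22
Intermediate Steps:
G(K, T) = 2 - K
G(-9, -7)*2 = (2 - 1*(-9))*2 = (2 + 9)*2 = 11*2 = 22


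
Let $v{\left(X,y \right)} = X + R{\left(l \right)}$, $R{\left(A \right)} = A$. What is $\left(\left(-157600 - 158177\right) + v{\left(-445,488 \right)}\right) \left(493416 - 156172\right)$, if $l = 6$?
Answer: $-106641948704$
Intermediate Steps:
$v{\left(X,y \right)} = 6 + X$ ($v{\left(X,y \right)} = X + 6 = 6 + X$)
$\left(\left(-157600 - 158177\right) + v{\left(-445,488 \right)}\right) \left(493416 - 156172\right) = \left(\left(-157600 - 158177\right) + \left(6 - 445\right)\right) \left(493416 - 156172\right) = \left(\left(-157600 - 158177\right) - 439\right) 337244 = \left(-315777 - 439\right) 337244 = \left(-316216\right) 337244 = -106641948704$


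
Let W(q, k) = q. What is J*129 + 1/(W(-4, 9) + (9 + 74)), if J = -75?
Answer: -764324/79 ≈ -9675.0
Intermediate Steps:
J*129 + 1/(W(-4, 9) + (9 + 74)) = -75*129 + 1/(-4 + (9 + 74)) = -9675 + 1/(-4 + 83) = -9675 + 1/79 = -764324/79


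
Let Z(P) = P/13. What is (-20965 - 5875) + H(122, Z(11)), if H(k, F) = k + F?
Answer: -347323/13 ≈ -26717.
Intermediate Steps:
Z(P) = P/13 (Z(P) = P*(1/13) = P/13)
H(k, F) = F + k
(-20965 - 5875) + H(122, Z(11)) = (-20965 - 5875) + ((1/13)*11 + 122) = -26840 + (11/13 + 122) = -26840 + 1597/13 = -347323/13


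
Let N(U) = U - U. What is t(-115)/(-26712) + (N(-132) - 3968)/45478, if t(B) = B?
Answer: -50381623/607404168 ≈ -0.082946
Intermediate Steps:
N(U) = 0
t(-115)/(-26712) + (N(-132) - 3968)/45478 = -115/(-26712) + (0 - 3968)/45478 = -115*(-1/26712) - 3968*1/45478 = 115/26712 - 1984/22739 = -50381623/607404168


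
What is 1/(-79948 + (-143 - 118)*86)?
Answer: -1/102394 ≈ -9.7662e-6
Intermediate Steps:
1/(-79948 + (-143 - 118)*86) = 1/(-79948 - 261*86) = 1/(-79948 - 22446) = 1/(-102394) = -1/102394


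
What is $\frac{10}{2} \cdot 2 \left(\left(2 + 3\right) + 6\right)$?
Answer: $110$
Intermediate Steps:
$\frac{10}{2} \cdot 2 \left(\left(2 + 3\right) + 6\right) = 10 \cdot \frac{1}{2} \cdot 2 \left(5 + 6\right) = 5 \cdot 2 \cdot 11 = 10 \cdot 11 = 110$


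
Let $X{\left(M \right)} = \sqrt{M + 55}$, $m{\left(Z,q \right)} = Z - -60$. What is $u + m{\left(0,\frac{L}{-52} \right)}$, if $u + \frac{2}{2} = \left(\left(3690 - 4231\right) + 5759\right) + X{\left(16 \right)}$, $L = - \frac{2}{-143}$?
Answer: $5277 + \sqrt{71} \approx 5285.4$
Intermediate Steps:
$L = \frac{2}{143}$ ($L = \left(-2\right) \left(- \frac{1}{143}\right) = \frac{2}{143} \approx 0.013986$)
$m{\left(Z,q \right)} = 60 + Z$ ($m{\left(Z,q \right)} = Z + 60 = 60 + Z$)
$X{\left(M \right)} = \sqrt{55 + M}$
$u = 5217 + \sqrt{71}$ ($u = -1 + \left(\left(\left(3690 - 4231\right) + 5759\right) + \sqrt{55 + 16}\right) = -1 + \left(\left(-541 + 5759\right) + \sqrt{71}\right) = -1 + \left(5218 + \sqrt{71}\right) = 5217 + \sqrt{71} \approx 5225.4$)
$u + m{\left(0,\frac{L}{-52} \right)} = \left(5217 + \sqrt{71}\right) + \left(60 + 0\right) = \left(5217 + \sqrt{71}\right) + 60 = 5277 + \sqrt{71}$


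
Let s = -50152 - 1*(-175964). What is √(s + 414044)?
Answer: 12*√3749 ≈ 734.75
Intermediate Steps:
s = 125812 (s = -50152 + 175964 = 125812)
√(s + 414044) = √(125812 + 414044) = √539856 = 12*√3749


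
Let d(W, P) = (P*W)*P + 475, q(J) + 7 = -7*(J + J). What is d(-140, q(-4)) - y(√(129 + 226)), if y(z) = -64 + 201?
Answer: -335802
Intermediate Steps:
y(z) = 137
q(J) = -7 - 14*J (q(J) = -7 - 7*(J + J) = -7 - 14*J)
d(W, P) = 475 + W*P² (d(W, P) = W*P² + 475 = 475 + W*P²)
d(-140, q(-4)) - y(√(129 + 226)) = (475 - 140*(-7 - 14*(-4))²) - 1*137 = (475 - 140*(-7 + 56)²) - 137 = (475 - 140*49²) - 137 = (475 - 140*2401) - 137 = (475 - 336140) - 137 = -335665 - 137 = -335802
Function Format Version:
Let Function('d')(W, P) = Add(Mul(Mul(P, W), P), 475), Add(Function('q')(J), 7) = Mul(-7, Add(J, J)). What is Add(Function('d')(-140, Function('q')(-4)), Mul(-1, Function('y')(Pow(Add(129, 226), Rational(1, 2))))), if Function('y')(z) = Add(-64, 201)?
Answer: -335802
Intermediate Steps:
Function('y')(z) = 137
Function('q')(J) = Add(-7, Mul(-14, J)) (Function('q')(J) = Add(-7, Mul(-7, Add(J, J))) = Add(-7, Mul(-7, Mul(2, J))) = Add(-7, Mul(-14, J)))
Function('d')(W, P) = Add(475, Mul(W, Pow(P, 2))) (Function('d')(W, P) = Add(Mul(W, Pow(P, 2)), 475) = Add(475, Mul(W, Pow(P, 2))))
Add(Function('d')(-140, Function('q')(-4)), Mul(-1, Function('y')(Pow(Add(129, 226), Rational(1, 2))))) = Add(Add(475, Mul(-140, Pow(Add(-7, Mul(-14, -4)), 2))), Mul(-1, 137)) = Add(Add(475, Mul(-140, Pow(Add(-7, 56), 2))), -137) = Add(Add(475, Mul(-140, Pow(49, 2))), -137) = Add(Add(475, Mul(-140, 2401)), -137) = Add(Add(475, -336140), -137) = Add(-335665, -137) = -335802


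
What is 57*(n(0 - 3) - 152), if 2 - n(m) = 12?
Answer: -9234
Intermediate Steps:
n(m) = -10 (n(m) = 2 - 1*12 = 2 - 12 = -10)
57*(n(0 - 3) - 152) = 57*(-10 - 152) = 57*(-162) = -9234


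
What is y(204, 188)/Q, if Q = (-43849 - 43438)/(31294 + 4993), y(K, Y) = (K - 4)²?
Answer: -1451480000/87287 ≈ -16629.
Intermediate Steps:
y(K, Y) = (-4 + K)²
Q = -87287/36287 ≈ -2.4055
y(204, 188)/Q = (-4 + 204)²/(-87287/36287) = 200²*(-36287/87287) = 40000*(-36287/87287) = -1451480000/87287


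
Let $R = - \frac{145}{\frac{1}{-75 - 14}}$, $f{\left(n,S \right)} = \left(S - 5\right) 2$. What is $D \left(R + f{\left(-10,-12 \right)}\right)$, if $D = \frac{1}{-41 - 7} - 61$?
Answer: $- \frac{37699159}{48} \approx -7.854 \cdot 10^{5}$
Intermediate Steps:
$f{\left(n,S \right)} = -10 + 2 S$ ($f{\left(n,S \right)} = \left(-5 + S\right) 2 = -10 + 2 S$)
$R = 12905$ ($R = - \frac{145}{\frac{1}{-89}} = - \frac{145}{- \frac{1}{89}} = \left(-145\right) \left(-89\right) = 12905$)
$D = - \frac{2929}{48}$ ($D = \frac{1}{-48} - 61 = - \frac{1}{48} - 61 = - \frac{2929}{48} \approx -61.021$)
$D \left(R + f{\left(-10,-12 \right)}\right) = - \frac{2929 \left(12905 + \left(-10 + 2 \left(-12\right)\right)\right)}{48} = - \frac{2929 \left(12905 - 34\right)}{48} = \left(- \frac{2929}{48}\right) 12871 = - \frac{37699159}{48}$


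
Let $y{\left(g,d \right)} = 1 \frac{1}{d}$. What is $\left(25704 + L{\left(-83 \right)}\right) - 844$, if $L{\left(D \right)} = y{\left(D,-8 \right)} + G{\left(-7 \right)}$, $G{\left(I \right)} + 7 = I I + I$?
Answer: $\frac{199159}{8} \approx 24895.0$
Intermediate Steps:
$y{\left(g,d \right)} = \frac{1}{d}$
$G{\left(I \right)} = -7 + I + I^{2}$ ($G{\left(I \right)} = -7 + \left(I I + I\right) = -7 + \left(I^{2} + I\right) = -7 + \left(I + I^{2}\right) = -7 + I + I^{2}$)
$L{\left(D \right)} = \frac{279}{8}$ ($L{\left(D \right)} = \frac{1}{-8} - \left(14 - 49\right) = - \frac{1}{8} - -35 = - \frac{1}{8} + 35 = \frac{279}{8}$)
$\left(25704 + L{\left(-83 \right)}\right) - 844 = \left(25704 + \frac{279}{8}\right) - 844 = \frac{205911}{8} - 844 = \frac{199159}{8}$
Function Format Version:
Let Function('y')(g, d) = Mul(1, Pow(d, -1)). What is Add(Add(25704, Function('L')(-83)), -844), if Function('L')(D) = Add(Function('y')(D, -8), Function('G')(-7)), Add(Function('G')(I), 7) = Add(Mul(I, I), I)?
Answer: Rational(199159, 8) ≈ 24895.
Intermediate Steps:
Function('y')(g, d) = Pow(d, -1)
Function('G')(I) = Add(-7, I, Pow(I, 2)) (Function('G')(I) = Add(-7, Add(Mul(I, I), I)) = Add(-7, Add(Pow(I, 2), I)) = Add(-7, Add(I, Pow(I, 2))) = Add(-7, I, Pow(I, 2)))
Function('L')(D) = Rational(279, 8) (Function('L')(D) = Add(Pow(-8, -1), Add(-7, -7, Pow(-7, 2))) = Add(Rational(-1, 8), Add(-7, -7, 49)) = Add(Rational(-1, 8), 35) = Rational(279, 8))
Add(Add(25704, Function('L')(-83)), -844) = Add(Add(25704, Rational(279, 8)), -844) = Add(Rational(205911, 8), -844) = Rational(199159, 8)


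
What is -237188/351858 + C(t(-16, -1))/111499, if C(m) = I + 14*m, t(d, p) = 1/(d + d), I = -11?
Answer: -211601993503/313854521136 ≈ -0.67420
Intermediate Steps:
t(d, p) = 1/(2*d)
C(m) = -11 + 14*m
-237188/351858 + C(t(-16, -1))/111499 = -237188/351858 + (-11 + 14*((½)/(-16)))/111499 = -237188*1/351858 + (-11 + 14*((½)*(-1/16)))*(1/111499) = -118594/175929 + (-11 + 14*(-1/32))*(1/111499) = -118594/175929 + (-11 - 7/16)*(1/111499) = -118594/175929 - 183/16*1/111499 = -118594/175929 - 183/1783984 = -211601993503/313854521136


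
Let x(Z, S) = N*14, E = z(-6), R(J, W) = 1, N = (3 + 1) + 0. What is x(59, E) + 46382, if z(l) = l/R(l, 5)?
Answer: 46438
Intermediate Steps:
N = 4 (N = 4 + 0 = 4)
z(l) = l (z(l) = l/1 = l*1 = l)
E = -6
x(Z, S) = 56 (x(Z, S) = 4*14 = 56)
x(59, E) + 46382 = 56 + 46382 = 46438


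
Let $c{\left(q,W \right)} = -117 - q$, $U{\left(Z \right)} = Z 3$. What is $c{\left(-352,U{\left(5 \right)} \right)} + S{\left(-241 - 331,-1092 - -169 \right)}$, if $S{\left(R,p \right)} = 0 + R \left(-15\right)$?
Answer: $8815$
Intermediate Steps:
$U{\left(Z \right)} = 3 Z$
$S{\left(R,p \right)} = - 15 R$ ($S{\left(R,p \right)} = 0 - 15 R = - 15 R$)
$c{\left(-352,U{\left(5 \right)} \right)} + S{\left(-241 - 331,-1092 - -169 \right)} = \left(-117 - -352\right) - 15 \left(-241 - 331\right) = \left(-117 + 352\right) - -8580 = 235 + 8580 = 8815$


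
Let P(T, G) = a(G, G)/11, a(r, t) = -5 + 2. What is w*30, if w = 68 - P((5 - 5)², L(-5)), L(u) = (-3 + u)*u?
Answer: 22530/11 ≈ 2048.2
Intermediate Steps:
a(r, t) = -3
L(u) = u*(-3 + u)
P(T, G) = -3/11
w = 751/11 (w = 68 - 1*(-3/11) = 68 + 3/11 = 751/11 ≈ 68.273)
w*30 = (751/11)*30 = 22530/11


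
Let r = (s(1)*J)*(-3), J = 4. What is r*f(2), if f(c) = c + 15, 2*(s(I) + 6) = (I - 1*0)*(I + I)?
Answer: 1020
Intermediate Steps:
s(I) = -6 + I² (s(I) = -6 + ((I - 1*0)*(I + I))/2 = -6 + ((I + 0)*(2*I))/2 = -6 + (I*(2*I))/2 = -6 + (2*I²)/2 = -6 + I²)
f(c) = 15 + c
r = 60 (r = ((-6 + 1²)*4)*(-3) = ((-6 + 1)*4)*(-3) = -5*4*(-3) = -20*(-3) = 60)
r*f(2) = 60*(15 + 2) = 60*17 = 1020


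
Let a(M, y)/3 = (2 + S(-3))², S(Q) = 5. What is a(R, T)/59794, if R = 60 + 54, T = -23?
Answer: 21/8542 ≈ 0.0024584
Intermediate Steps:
R = 114
a(M, y) = 147 (a(M, y) = 3*(2 + 5)² = 3*7² = 3*49 = 147)
a(R, T)/59794 = 147/59794 = 147*(1/59794) = 21/8542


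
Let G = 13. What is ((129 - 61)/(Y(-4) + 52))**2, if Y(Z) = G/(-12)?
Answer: 665856/373321 ≈ 1.7836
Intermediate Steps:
Y(Z) = -13/12 (Y(Z) = 13/(-12) = 13*(-1/12) = -13/12)
((129 - 61)/(Y(-4) + 52))**2 = ((129 - 61)/(-13/12 + 52))**2 = (68/(611/12))**2 = (68*(12/611))**2 = (816/611)**2 = 665856/373321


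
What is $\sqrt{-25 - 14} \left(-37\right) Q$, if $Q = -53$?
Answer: $1961 i \sqrt{39} \approx 12246.0 i$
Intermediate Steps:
$\sqrt{-25 - 14} \left(-37\right) Q = \sqrt{-25 - 14} \left(-37\right) \left(-53\right) = \sqrt{-39} \left(-37\right) \left(-53\right) = i \sqrt{39} \left(-37\right) \left(-53\right) = - 37 i \sqrt{39} \left(-53\right) = 1961 i \sqrt{39}$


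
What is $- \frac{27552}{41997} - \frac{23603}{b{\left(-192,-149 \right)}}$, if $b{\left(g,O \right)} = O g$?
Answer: $- \frac{593154269}{400483392} \approx -1.4811$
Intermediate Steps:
$- \frac{27552}{41997} - \frac{23603}{b{\left(-192,-149 \right)}} = - \frac{27552}{41997} - \frac{23603}{\left(-149\right) \left(-192\right)} = \left(-27552\right) \frac{1}{41997} - \frac{23603}{28608} = - \frac{9184}{13999} - \frac{23603}{28608} = - \frac{593154269}{400483392}$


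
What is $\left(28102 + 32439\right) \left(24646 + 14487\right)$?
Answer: $2369150953$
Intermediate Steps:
$\left(28102 + 32439\right) \left(24646 + 14487\right) = 60541 \cdot 39133 = 2369150953$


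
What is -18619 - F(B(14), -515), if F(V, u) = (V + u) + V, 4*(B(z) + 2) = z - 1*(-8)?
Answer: -18111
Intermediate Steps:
B(z) = z/4 (B(z) = -2 + (z - 1*(-8))/4 = -2 + (z + 8)/4 = -2 + (8 + z)/4 = -2 + (2 + z/4) = z/4)
F(V, u) = u + 2*V
-18619 - F(B(14), -515) = -18619 - (-515 + 2*((1/4)*14)) = -18619 - (-515 + 2*(7/2)) = -18619 - (-515 + 7) = -18619 - 1*(-508) = -18619 + 508 = -18111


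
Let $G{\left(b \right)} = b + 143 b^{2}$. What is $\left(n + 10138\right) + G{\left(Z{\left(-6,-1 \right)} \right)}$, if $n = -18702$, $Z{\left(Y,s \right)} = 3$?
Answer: $-7274$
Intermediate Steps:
$\left(n + 10138\right) + G{\left(Z{\left(-6,-1 \right)} \right)} = \left(-18702 + 10138\right) + 3 \left(1 + 143 \cdot 3\right) = -8564 + 3 \left(1 + 429\right) = -8564 + 3 \cdot 430 = -8564 + 1290 = -7274$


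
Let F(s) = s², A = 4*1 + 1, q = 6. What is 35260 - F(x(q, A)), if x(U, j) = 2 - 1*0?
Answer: 35256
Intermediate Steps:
A = 5 (A = 4 + 1 = 5)
x(U, j) = 2 (x(U, j) = 2 + 0 = 2)
35260 - F(x(q, A)) = 35260 - 1*2² = 35260 - 1*4 = 35260 - 4 = 35256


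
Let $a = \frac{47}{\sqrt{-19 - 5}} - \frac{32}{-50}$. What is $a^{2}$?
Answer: $\frac{\left(192 - 1175 i \sqrt{6}\right)^{2}}{90000} \approx -91.632 - 12.28 i$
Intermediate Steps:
$a = \frac{16}{25} - \frac{47 i \sqrt{6}}{12}$ ($a = \frac{47}{\sqrt{-24}} - - \frac{16}{25} = \frac{47}{2 i \sqrt{6}} + \frac{16}{25} = 47 \left(- \frac{i \sqrt{6}}{12}\right) + \frac{16}{25} = - \frac{47 i \sqrt{6}}{12} + \frac{16}{25} = \frac{16}{25} - \frac{47 i \sqrt{6}}{12} \approx 0.64 - 9.5938 i$)
$a^{2} = \left(\frac{16}{25} - \frac{47 i \sqrt{6}}{12}\right)^{2}$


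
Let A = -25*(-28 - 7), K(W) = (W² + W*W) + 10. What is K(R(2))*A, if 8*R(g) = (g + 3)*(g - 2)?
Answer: 8750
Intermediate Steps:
R(g) = (-2 + g)*(3 + g)/8 (R(g) = ((g + 3)*(g - 2))/8 = ((3 + g)*(-2 + g))/8 = ((-2 + g)*(3 + g))/8 = (-2 + g)*(3 + g)/8)
K(W) = 10 + 2*W² (K(W) = (W² + W²) + 10 = 2*W² + 10 = 10 + 2*W²)
A = 875 (A = -25*(-35) = 875)
K(R(2))*A = (10 + 2*(-¾ + (⅛)*2 + (⅛)*2²)²)*875 = (10 + 2*(-¾ + ¼ + (⅛)*4)²)*875 = (10 + 2*(-¾ + ¼ + ½)²)*875 = (10 + 2*0²)*875 = (10 + 2*0)*875 = (10 + 0)*875 = 10*875 = 8750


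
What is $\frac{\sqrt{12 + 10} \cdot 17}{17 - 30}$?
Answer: $- \frac{17 \sqrt{22}}{13} \approx -6.1336$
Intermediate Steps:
$\frac{\sqrt{12 + 10} \cdot 17}{17 - 30} = \frac{\sqrt{22} \cdot 17}{-13} = 17 \sqrt{22} \left(- \frac{1}{13}\right) = - \frac{17 \sqrt{22}}{13}$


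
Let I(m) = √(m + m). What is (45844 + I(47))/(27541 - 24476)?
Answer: 45844/3065 + √94/3065 ≈ 14.960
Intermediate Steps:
I(m) = √2*√m (I(m) = √(2*m) = √2*√m)
(45844 + I(47))/(27541 - 24476) = (45844 + √2*√47)/(27541 - 24476) = (45844 + √94)/3065 = (45844 + √94)*(1/3065) = 45844/3065 + √94/3065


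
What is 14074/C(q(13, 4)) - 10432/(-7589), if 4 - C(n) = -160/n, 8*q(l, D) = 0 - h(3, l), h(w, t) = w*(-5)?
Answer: 161609267/1016926 ≈ 158.92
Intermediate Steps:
h(w, t) = -5*w
q(l, D) = 15/8 (q(l, D) = (0 - (-5)*3)/8 = (0 - 1*(-15))/8 = (0 + 15)/8 = (⅛)*15 = 15/8)
C(n) = 4 + 160/n (C(n) = 4 - (-160)/n = 4 + 160/n)
14074/C(q(13, 4)) - 10432/(-7589) = 14074/(4 + 160/(15/8)) - 10432/(-7589) = 14074/(4 + 160*(8/15)) - 10432*(-1/7589) = 14074/(4 + 256/3) + 10432/7589 = 14074/(268/3) + 10432/7589 = 14074*(3/268) + 10432/7589 = 21111/134 + 10432/7589 = 161609267/1016926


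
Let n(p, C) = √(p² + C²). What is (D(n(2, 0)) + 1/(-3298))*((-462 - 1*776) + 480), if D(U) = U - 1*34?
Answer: 39998523/1649 ≈ 24256.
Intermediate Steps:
n(p, C) = √(C² + p²)
D(U) = -34 + U (D(U) = U - 34 = -34 + U)
(D(n(2, 0)) + 1/(-3298))*((-462 - 1*776) + 480) = ((-34 + √(0² + 2²)) + 1/(-3298))*((-462 - 1*776) + 480) = ((-34 + √(0 + 4)) - 1/3298)*((-462 - 776) + 480) = ((-34 + √4) - 1/3298)*(-1238 + 480) = ((-34 + 2) - 1/3298)*(-758) = (-32 - 1/3298)*(-758) = -105537/3298*(-758) = 39998523/1649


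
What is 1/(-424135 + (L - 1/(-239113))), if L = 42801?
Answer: -239113/91181916741 ≈ -2.6224e-6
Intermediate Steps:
1/(-424135 + (L - 1/(-239113))) = 1/(-424135 + (42801 - 1/(-239113))) = 1/(-424135 + (42801 - 1*(-1/239113))) = 1/(-424135 + (42801 + 1/239113)) = 1/(-424135 + 10234275514/239113) = 1/(-91181916741/239113) = -239113/91181916741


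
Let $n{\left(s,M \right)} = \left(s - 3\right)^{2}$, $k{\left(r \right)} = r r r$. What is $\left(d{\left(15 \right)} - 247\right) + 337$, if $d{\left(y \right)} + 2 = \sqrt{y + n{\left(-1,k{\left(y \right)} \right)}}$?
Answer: $88 + \sqrt{31} \approx 93.568$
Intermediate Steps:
$k{\left(r \right)} = r^{3}$ ($k{\left(r \right)} = r^{2} r = r^{3}$)
$n{\left(s,M \right)} = \left(-3 + s\right)^{2}$
$d{\left(y \right)} = -2 + \sqrt{16 + y}$ ($d{\left(y \right)} = -2 + \sqrt{y + \left(-3 - 1\right)^{2}} = -2 + \sqrt{y + \left(-4\right)^{2}} = -2 + \sqrt{y + 16} = -2 + \sqrt{16 + y}$)
$\left(d{\left(15 \right)} - 247\right) + 337 = \left(\left(-2 + \sqrt{16 + 15}\right) - 247\right) + 337 = \left(\left(-2 + \sqrt{31}\right) - 247\right) + 337 = \left(-249 + \sqrt{31}\right) + 337 = 88 + \sqrt{31}$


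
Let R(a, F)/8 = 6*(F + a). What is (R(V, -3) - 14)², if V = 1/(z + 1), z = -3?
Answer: 33124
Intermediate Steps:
V = -½ (V = 1/(-3 + 1) = 1/(-2) = -½ ≈ -0.50000)
R(a, F) = 48*F + 48*a (R(a, F) = 8*(6*(F + a)) = 8*(6*F + 6*a) = 48*F + 48*a)
(R(V, -3) - 14)² = ((48*(-3) + 48*(-½)) - 14)² = ((-144 - 24) - 14)² = (-168 - 14)² = (-182)² = 33124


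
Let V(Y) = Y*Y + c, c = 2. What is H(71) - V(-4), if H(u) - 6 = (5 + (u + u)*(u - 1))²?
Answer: 98903013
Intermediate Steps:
V(Y) = 2 + Y² (V(Y) = Y*Y + 2 = Y² + 2 = 2 + Y²)
H(u) = 6 + (5 + 2*u*(-1 + u))² (H(u) = 6 + (5 + (u + u)*(u - 1))² = 6 + (5 + (2*u)*(-1 + u))² = 6 + (5 + 2*u*(-1 + u))²)
H(71) - V(-4) = (6 + (5 - 2*71 + 2*71²)²) - (2 + (-4)²) = (6 + (5 - 142 + 2*5041)²) - (2 + 16) = (6 + (5 - 142 + 10082)²) - 1*18 = (6 + 9945²) - 18 = (6 + 98903025) - 18 = 98903031 - 18 = 98903013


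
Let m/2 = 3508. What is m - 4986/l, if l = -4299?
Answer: 10055590/1433 ≈ 7017.2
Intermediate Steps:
m = 7016 (m = 2*3508 = 7016)
m - 4986/l = 7016 - 4986/(-4299) = 7016 - 4986*(-1/4299) = 7016 + 1662/1433 = 10055590/1433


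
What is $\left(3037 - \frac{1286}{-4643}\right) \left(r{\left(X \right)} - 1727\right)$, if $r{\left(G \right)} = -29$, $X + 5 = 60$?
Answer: $- \frac{24763247212}{4643} \approx -5.3335 \cdot 10^{6}$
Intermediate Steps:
$X = 55$ ($X = -5 + 60 = 55$)
$\left(3037 - \frac{1286}{-4643}\right) \left(r{\left(X \right)} - 1727\right) = \left(3037 - \frac{1286}{-4643}\right) \left(-29 - 1727\right) = \left(3037 - - \frac{1286}{4643}\right) \left(-1756\right) = \left(3037 + \frac{1286}{4643}\right) \left(-1756\right) = \frac{14102077}{4643} \left(-1756\right) = - \frac{24763247212}{4643}$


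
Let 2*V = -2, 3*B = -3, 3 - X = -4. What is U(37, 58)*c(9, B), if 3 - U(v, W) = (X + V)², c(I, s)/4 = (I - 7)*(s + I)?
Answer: -2112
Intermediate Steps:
X = 7 (X = 3 - 1*(-4) = 3 + 4 = 7)
B = -1 (B = (⅓)*(-3) = -1)
c(I, s) = 4*(-7 + I)*(I + s) (c(I, s) = 4*((I - 7)*(s + I)) = 4*((-7 + I)*(I + s)) = 4*(-7 + I)*(I + s))
V = -1 (V = (½)*(-2) = -1)
U(v, W) = -33 (U(v, W) = 3 - (7 - 1)² = 3 - 1*6² = 3 - 1*36 = 3 - 36 = -33)
U(37, 58)*c(9, B) = -33*(-28*9 - 28*(-1) + 4*9² + 4*9*(-1)) = -33*(-252 + 28 + 4*81 - 36) = -33*(-252 + 28 + 324 - 36) = -33*64 = -2112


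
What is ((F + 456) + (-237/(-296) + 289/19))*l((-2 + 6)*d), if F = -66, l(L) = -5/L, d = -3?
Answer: 11417035/67488 ≈ 169.17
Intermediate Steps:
((F + 456) + (-237/(-296) + 289/19))*l((-2 + 6)*d) = ((-66 + 456) + (-237/(-296) + 289/19))*(-5*(-1/(3*(-2 + 6)))) = (390 + (-237*(-1/296) + 289*(1/19)))*(-5/(4*(-3))) = (390 + (237/296 + 289/19))*(-5/(-12)) = (390 + 90047/5624)*(-5*(-1/12)) = (2283407/5624)*(5/12) = 11417035/67488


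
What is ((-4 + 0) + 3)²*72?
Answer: 72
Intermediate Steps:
((-4 + 0) + 3)²*72 = (-4 + 3)²*72 = (-1)²*72 = 1*72 = 72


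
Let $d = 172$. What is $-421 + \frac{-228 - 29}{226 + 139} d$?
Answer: $- \frac{197869}{365} \approx -542.11$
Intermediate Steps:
$-421 + \frac{-228 - 29}{226 + 139} d = -421 + \frac{-228 - 29}{226 + 139} \cdot 172 = -421 + - \frac{257}{365} \cdot 172 = -421 + \left(-257\right) \frac{1}{365} \cdot 172 = -421 - \frac{44204}{365} = - \frac{197869}{365}$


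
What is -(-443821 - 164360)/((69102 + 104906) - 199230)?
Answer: -608181/25222 ≈ -24.113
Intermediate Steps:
-(-443821 - 164360)/((69102 + 104906) - 199230) = -(-608181)/(174008 - 199230) = -(-608181)/(-25222) = -(-608181)*(-1)/25222 = -1*608181/25222 = -608181/25222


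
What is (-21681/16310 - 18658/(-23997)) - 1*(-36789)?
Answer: 757824742487/20599530 ≈ 36788.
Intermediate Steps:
(-21681/16310 - 18658/(-23997)) - 1*(-36789) = (-21681*1/16310 - 18658*(-1/23997)) + 36789 = (-21681/16310 + 982/1263) + 36789 = -11366683/20599530 + 36789 = 757824742487/20599530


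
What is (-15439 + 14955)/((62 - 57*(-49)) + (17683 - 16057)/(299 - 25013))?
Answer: -996798/5879737 ≈ -0.16953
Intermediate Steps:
(-15439 + 14955)/((62 - 57*(-49)) + (17683 - 16057)/(299 - 25013)) = -484/((62 + 2793) + 1626/(-24714)) = -484/(2855 + 1626*(-1/24714)) = -484/(2855 - 271/4119) = -484/11759474/4119 = -484*4119/11759474 = -996798/5879737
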